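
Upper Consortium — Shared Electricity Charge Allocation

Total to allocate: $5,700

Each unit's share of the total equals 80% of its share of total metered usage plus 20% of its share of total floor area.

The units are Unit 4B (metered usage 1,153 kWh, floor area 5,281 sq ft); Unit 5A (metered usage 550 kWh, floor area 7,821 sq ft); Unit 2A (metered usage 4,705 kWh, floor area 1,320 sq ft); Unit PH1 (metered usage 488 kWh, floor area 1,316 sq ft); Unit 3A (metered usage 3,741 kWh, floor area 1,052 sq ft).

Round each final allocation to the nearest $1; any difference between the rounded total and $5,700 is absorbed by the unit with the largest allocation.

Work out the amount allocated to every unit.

Totals — metered usage 10,637, floor area 16,790.
Combined weights (80% metered usage + 20% floor area): Unit 4B 0.1496; Unit 5A 0.1345; Unit 2A 0.3696; Unit PH1 0.0524; Unit 3A 0.2939.
Proportional shares: Unit 4B 852.85; Unit 5A 766.81; Unit 2A 2,106.62; Unit PH1 298.56; Unit 3A 1,675.17.
After rounding ($1): Unit 4B $853; Unit 5A $767; Unit 2A $2,107; Unit PH1 $299; Unit 3A $1,675. Sum = $5,701.
Difference $5,700 − $5,701 = −$1 applied to largest allocation (Unit 2A): Unit 2A becomes $2,106.

Unit 4B: $853; Unit 5A: $767; Unit 2A: $2,106; Unit PH1: $299; Unit 3A: $1,675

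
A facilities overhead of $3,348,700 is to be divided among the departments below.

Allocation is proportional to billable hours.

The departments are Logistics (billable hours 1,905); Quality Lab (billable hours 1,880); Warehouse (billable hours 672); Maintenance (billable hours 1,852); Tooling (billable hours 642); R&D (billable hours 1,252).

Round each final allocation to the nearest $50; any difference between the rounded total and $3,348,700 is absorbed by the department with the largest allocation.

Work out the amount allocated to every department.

Total billable hours = 8,203.
Proportional shares: Logistics 1,905/8,203 × $3,348,700 = 777,675.67; Quality Lab 1,880/8,203 × $3,348,700 = 767,469.95; Warehouse 672/8,203 × $3,348,700 = 274,329.68; Maintenance 1,852/8,203 × $3,348,700 = 756,039.55; Tooling 642/8,203 × $3,348,700 = 262,082.82; R&D 1,252/8,203 × $3,348,700 = 511,102.33.
At nearest $50: Logistics $777,700; Quality Lab $767,450; Warehouse $274,350; Maintenance $756,050; Tooling $262,100; R&D $511,100. Sum = $3,348,750.
Difference $3,348,700 − $3,348,750 = −$50 applied to largest allocation (Logistics): Logistics becomes $777,650.

Logistics: $777,650; Quality Lab: $767,450; Warehouse: $274,350; Maintenance: $756,050; Tooling: $262,100; R&D: $511,100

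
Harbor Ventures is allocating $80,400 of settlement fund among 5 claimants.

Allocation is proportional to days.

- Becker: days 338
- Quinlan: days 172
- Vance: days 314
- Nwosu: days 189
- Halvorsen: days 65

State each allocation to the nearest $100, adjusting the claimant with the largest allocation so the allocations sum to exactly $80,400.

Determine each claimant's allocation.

Becker: $25,300; Quinlan: $12,800; Vance: $23,400; Nwosu: $14,100; Halvorsen: $4,800

Combined days = 1,078.
Proportional shares: Becker 338/1,078 × $80,400 = 25,208.91; Quinlan 172/1,078 × $80,400 = 12,828.20; Vance 314/1,078 × $80,400 = 23,418.92; Nwosu 189/1,078 × $80,400 = 14,096.10; Halvorsen 65/1,078 × $80,400 = 4,847.87.
At nearest $100: Becker $25,200; Quinlan $12,800; Vance $23,400; Nwosu $14,100; Halvorsen $4,800. Sum = $80,300.
Difference $80,400 − $80,300 = +$100 applied to largest allocation (Becker): Becker becomes $25,300.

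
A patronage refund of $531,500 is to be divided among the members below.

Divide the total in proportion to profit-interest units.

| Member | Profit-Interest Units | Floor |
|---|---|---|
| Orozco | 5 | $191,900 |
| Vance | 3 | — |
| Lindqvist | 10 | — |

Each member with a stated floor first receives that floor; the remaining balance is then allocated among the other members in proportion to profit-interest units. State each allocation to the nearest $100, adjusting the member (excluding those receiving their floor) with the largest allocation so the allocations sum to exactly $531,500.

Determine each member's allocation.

Guaranteed amounts: Orozco $191,900. Balance $339,600.
Balance split over remaining profit-interest units 13: Vance 78,369.23 → $78,400; Lindqvist 261,230.77 → $261,200.

Orozco: $191,900 | Vance: $78,400 | Lindqvist: $261,200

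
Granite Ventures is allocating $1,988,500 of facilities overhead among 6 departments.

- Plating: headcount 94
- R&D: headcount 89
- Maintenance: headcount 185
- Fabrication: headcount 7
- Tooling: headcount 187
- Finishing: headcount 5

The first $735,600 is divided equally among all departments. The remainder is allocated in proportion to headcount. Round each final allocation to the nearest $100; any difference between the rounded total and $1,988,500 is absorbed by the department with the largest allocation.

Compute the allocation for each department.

$735,600 shared equally gives $122,600 per department.
Remainder $1,252,900 by headcount (total 567): Plating 207,711.82 → $207,700; R&D 196,663.32 → $196,700; Maintenance 408,794.53 → $408,800; Fabrication 15,467.90 → $15,500; Tooling 413,213.93 → $413,200; Finishing 11,048.50 → $11,000.
Totals: Plating $122,600 + $207,700 = $330,300; R&D $122,600 + $196,700 = $319,300; Maintenance $122,600 + $408,800 = $531,400; Fabrication $122,600 + $15,500 = $138,100; Tooling $122,600 + $413,200 = $535,800; Finishing $122,600 + $11,000 = $133,600.

Plating: $330,300 | R&D: $319,300 | Maintenance: $531,400 | Fabrication: $138,100 | Tooling: $535,800 | Finishing: $133,600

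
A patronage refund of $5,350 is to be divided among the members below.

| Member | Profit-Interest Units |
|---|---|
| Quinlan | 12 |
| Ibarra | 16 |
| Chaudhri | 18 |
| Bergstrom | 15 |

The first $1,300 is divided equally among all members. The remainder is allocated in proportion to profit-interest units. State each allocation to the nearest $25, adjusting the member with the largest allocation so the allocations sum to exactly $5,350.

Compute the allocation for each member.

First tranche $1,300 split equally: $325 each.
Remainder $4,050 by profit-interest units (total 61): Quinlan 796.72 → $800; Ibarra 1,062.30 → $1,050; Chaudhri 1,195.08 → $1,200; Bergstrom 995.90 → $1,000.
Totals: Quinlan $325 + $800 = $1,125; Ibarra $325 + $1,050 = $1,375; Chaudhri $325 + $1,200 = $1,525; Bergstrom $325 + $1,000 = $1,325.

Quinlan: $1,125 | Ibarra: $1,375 | Chaudhri: $1,525 | Bergstrom: $1,325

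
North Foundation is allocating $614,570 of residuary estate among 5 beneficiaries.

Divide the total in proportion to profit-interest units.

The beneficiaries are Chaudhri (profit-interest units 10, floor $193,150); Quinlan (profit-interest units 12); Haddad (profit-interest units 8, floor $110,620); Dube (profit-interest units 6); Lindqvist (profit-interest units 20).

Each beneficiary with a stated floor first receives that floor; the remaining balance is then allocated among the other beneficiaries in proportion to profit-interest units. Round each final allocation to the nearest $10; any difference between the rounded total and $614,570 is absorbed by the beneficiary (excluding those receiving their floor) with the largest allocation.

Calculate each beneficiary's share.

Minimums first: Chaudhri $193,150; Haddad $110,620. Remaining pool $310,800.
Remaining pool split over remaining profit-interest units 38: Quinlan 98,147.37 → $98,150; Dube 49,073.68 → $49,070; Lindqvist 163,578.95 → $163,580.

Chaudhri: $193,150 | Quinlan: $98,150 | Haddad: $110,620 | Dube: $49,070 | Lindqvist: $163,580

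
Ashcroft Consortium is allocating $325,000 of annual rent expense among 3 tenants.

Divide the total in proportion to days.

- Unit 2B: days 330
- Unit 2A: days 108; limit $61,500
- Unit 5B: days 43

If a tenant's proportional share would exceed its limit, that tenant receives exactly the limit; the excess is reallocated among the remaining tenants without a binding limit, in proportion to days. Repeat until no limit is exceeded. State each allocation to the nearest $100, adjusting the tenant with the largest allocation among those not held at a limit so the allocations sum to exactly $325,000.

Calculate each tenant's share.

Unit 2B: $233,100 | Unit 2A: $61,500 | Unit 5B: $30,400

Sum of days: 481.
Proportional shares (ignoring caps): Unit 2B 222,972.97; Unit 2A 72,972.97; Unit 5B 29,054.05.
Cap binds for Unit 2A ($61,500); balance $263,500 reallocated over remaining days 373.
Redistributed shares: Unit 2B 233,123.32 → $233,100; Unit 5B 30,376.68 → $30,400.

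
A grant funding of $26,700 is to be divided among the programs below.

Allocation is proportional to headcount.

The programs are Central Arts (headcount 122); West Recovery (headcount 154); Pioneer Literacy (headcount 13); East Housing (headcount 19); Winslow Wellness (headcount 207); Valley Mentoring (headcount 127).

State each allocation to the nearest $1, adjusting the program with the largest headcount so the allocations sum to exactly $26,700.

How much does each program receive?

Headcount total: 642.
Raw shares: Central Arts 122/642 × $26,700 = 5,073.83; West Recovery 154/642 × $26,700 = 6,404.67; Pioneer Literacy 13/642 × $26,700 = 540.65; East Housing 19/642 × $26,700 = 790.19; Winslow Wellness 207/642 × $26,700 = 8,608.88; Valley Mentoring 127/642 × $26,700 = 5,281.78.
After rounding ($1): Central Arts $5,074; West Recovery $6,405; Pioneer Literacy $541; East Housing $790; Winslow Wellness $8,609; Valley Mentoring $5,282. Sum = $26,701.
Difference $26,700 − $26,701 = −$1 applied to largest headcount (Winslow Wellness): Winslow Wellness becomes $8,608.

Central Arts: $5,074 | West Recovery: $6,405 | Pioneer Literacy: $541 | East Housing: $790 | Winslow Wellness: $8,608 | Valley Mentoring: $5,282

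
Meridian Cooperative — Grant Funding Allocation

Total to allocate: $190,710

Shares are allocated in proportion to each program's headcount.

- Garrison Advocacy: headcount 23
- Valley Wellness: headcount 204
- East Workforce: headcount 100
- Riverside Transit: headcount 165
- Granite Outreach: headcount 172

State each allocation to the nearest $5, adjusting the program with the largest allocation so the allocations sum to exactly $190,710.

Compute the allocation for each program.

Total headcount = 664.
Pro-rata amounts: Garrison Advocacy 23/664 × $190,710 = 6,605.92; Valley Wellness 204/664 × $190,710 = 58,591.63; East Workforce 100/664 × $190,710 = 28,721.39; Riverside Transit 165/664 × $190,710 = 47,390.29; Granite Outreach 172/664 × $190,710 = 49,400.78.
After rounding ($5): Garrison Advocacy $6,605; Valley Wellness $58,590; East Workforce $28,720; Riverside Transit $47,390; Granite Outreach $49,400. Sum = $190,705.
Difference $190,710 − $190,705 = +$5 applied to largest allocation (Valley Wellness): Valley Wellness becomes $58,595.

Garrison Advocacy: $6,605; Valley Wellness: $58,595; East Workforce: $28,720; Riverside Transit: $47,390; Granite Outreach: $49,400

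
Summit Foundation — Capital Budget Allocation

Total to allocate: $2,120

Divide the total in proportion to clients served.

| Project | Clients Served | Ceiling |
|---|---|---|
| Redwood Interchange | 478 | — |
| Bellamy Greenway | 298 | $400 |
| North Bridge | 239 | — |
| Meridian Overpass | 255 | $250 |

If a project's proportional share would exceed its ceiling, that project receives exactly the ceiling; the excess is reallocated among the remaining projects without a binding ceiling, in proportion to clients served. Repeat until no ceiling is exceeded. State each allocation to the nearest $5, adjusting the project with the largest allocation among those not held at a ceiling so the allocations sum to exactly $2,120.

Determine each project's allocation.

Redwood Interchange: $980; Bellamy Greenway: $400; North Bridge: $490; Meridian Overpass: $250

Sum of clients served: 1,270.
Proportional shares (ignoring caps): Redwood Interchange 797.92; Bellamy Greenway 497.45; North Bridge 398.96; Meridian Overpass 425.67.
Cap binds for Bellamy Greenway ($400), Meridian Overpass ($250); residual $1,470 reallocated over remaining clients served 717.
Remaining shares: Redwood Interchange 980.00 → $980; North Bridge 490.00 → $490.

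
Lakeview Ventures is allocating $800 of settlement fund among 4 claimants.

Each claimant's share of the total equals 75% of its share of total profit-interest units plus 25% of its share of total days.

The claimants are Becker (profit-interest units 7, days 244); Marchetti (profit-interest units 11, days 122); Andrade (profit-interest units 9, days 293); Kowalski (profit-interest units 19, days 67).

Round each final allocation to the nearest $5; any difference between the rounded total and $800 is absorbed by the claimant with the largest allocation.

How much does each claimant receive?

Becker: $160 | Marchetti: $175 | Andrade: $200 | Kowalski: $265

Profit-interest units total 46; days total 726.
Blended shares (75% profit-interest units + 25% days): Becker 0.1982; Marchetti 0.2214; Andrade 0.2476; Kowalski 0.3329.
Proportional shares: Becker 158.52; Marchetti 177.09; Andrade 198.11; Kowalski 266.28.
At nearest $5: Becker $160; Marchetti $175; Andrade $200; Kowalski $265. Sum = $800.
Rounded total matches; no reconciliation needed.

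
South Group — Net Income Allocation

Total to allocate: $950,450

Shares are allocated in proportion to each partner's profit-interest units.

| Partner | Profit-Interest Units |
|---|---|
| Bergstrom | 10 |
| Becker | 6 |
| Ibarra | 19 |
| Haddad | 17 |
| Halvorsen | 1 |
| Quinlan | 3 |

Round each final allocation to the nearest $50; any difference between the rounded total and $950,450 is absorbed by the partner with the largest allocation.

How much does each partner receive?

Bergstrom: $169,700 · Becker: $101,850 · Ibarra: $322,500 · Haddad: $288,550 · Halvorsen: $16,950 · Quinlan: $50,900

Profit-interest units total: 56.
Pro-rata amounts: Bergstrom 10/56 × $950,450 = 169,723.21; Becker 6/56 × $950,450 = 101,833.93; Ibarra 19/56 × $950,450 = 322,474.11; Haddad 17/56 × $950,450 = 288,529.46; Halvorsen 1/56 × $950,450 = 16,972.32; Quinlan 3/56 × $950,450 = 50,916.96.
Rounded to nearest $50: Bergstrom $169,700; Becker $101,850; Ibarra $322,450; Haddad $288,550; Halvorsen $16,950; Quinlan $50,900. Sum = $950,400.
Difference $950,450 − $950,400 = +$50 applied to largest allocation (Ibarra): Ibarra becomes $322,500.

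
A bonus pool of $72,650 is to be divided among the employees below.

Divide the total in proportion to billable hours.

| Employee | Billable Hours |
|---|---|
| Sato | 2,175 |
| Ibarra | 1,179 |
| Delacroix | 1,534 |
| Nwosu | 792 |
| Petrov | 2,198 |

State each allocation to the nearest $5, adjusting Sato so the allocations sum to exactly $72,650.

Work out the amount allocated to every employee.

Billable hours total: 7,878.
Pro-rata amounts: Sato 2,175/7,878 × $72,650 = 20,057.60; Ibarra 1,179/7,878 × $72,650 = 10,872.60; Delacroix 1,534/7,878 × $72,650 = 14,146.37; Nwosu 792/7,878 × $72,650 = 7,303.73; Petrov 2,198/7,878 × $72,650 = 20,269.70.
After rounding ($5): Sato $20,060; Ibarra $10,875; Delacroix $14,145; Nwosu $7,305; Petrov $20,270. Sum = $72,655.
Difference $72,650 − $72,655 = −$5 applied to Sato: Sato becomes $20,055.

Sato: $20,055 · Ibarra: $10,875 · Delacroix: $14,145 · Nwosu: $7,305 · Petrov: $20,270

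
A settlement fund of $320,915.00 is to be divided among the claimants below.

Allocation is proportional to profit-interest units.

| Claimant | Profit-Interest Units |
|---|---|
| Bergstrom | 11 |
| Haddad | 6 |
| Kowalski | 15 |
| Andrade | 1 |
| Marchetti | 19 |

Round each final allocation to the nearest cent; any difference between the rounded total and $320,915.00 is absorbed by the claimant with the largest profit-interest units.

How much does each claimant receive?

Total profit-interest units = 11 + 6 + 15 + 1 + 19 = 52.
Unrounded shares: Bergstrom 67,885.8654; Haddad 37,028.6538; Kowalski 92,571.6346; Andrade 6,171.4423; Marchetti 117,257.4038.
After rounding (cent): Bergstrom $67,885.87; Haddad $37,028.65; Kowalski $92,571.63; Andrade $6,171.44; Marchetti $117,257.40. Sum = $320,914.99.
Difference $320,915.00 − $320,914.99 = +$0.01 applied to largest profit-interest units (Marchetti): Marchetti becomes $117,257.41.

Bergstrom: $67,885.87; Haddad: $37,028.65; Kowalski: $92,571.63; Andrade: $6,171.44; Marchetti: $117,257.41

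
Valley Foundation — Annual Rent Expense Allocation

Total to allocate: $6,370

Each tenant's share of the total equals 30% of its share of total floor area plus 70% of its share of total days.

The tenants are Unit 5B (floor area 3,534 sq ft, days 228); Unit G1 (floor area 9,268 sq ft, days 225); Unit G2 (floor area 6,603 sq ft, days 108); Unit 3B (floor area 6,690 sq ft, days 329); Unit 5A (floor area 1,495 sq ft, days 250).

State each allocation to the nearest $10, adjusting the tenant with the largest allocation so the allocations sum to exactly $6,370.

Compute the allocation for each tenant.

Unit 5B: $1,140 | Unit G1: $1,520 | Unit G2: $880 | Unit 3B: $1,750 | Unit 5A: $1,080

Totals — floor area 27,590, days 1,140.
Composite weights (30% floor area + 70% days): Unit 5B 0.1784; Unit G1 0.2389; Unit G2 0.1381; Unit 3B 0.2748; Unit 5A 0.1698.
Unrounded shares: Unit 5B 1,136.58; Unit G1 1,522.01; Unit G2 879.78; Unit 3B 1,750.23; Unit 5A 1,081.40.
Rounded to nearest $10: Unit 5B $1,140; Unit G1 $1,520; Unit G2 $880; Unit 3B $1,750; Unit 5A $1,080. Sum = $6,370.
Sum already equals the total — no adjustment.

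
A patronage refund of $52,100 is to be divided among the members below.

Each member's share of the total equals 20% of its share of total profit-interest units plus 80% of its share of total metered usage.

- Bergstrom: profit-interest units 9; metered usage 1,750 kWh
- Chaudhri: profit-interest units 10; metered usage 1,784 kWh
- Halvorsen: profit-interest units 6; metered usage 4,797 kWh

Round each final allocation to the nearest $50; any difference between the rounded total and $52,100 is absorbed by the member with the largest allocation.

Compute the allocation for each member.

Bergstrom: $12,500 | Chaudhri: $13,100 | Halvorsen: $26,500

Totals — profit-interest units 25, metered usage 8,331.
Combined weights (20% profit-interest units + 80% metered usage): Bergstrom 0.2400; Chaudhri 0.2513; Halvorsen 0.5086.
Raw shares: Bergstrom 12,506.45; Chaudhri 13,093.35; Halvorsen 26,500.20.
Rounded to nearest $50: Bergstrom $12,500; Chaudhri $13,100; Halvorsen $26,500. Sum = $52,100.
Sum already equals the total — no adjustment.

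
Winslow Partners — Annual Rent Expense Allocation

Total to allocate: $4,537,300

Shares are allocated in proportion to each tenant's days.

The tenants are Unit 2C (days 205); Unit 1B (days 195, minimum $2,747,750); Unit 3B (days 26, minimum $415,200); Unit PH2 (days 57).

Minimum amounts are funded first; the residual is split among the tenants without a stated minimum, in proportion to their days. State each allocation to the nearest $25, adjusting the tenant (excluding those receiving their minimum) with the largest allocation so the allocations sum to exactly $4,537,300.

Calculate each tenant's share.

Minimums first: Unit 1B $2,747,750; Unit 3B $415,200. Residual $1,374,350.
Residual split over remaining days 262: Unit 2C 1,075,350.19 → $1,075,350; Unit PH2 298,999.81 → $299,000.

Unit 2C: $1,075,350 · Unit 1B: $2,747,750 · Unit 3B: $415,200 · Unit PH2: $299,000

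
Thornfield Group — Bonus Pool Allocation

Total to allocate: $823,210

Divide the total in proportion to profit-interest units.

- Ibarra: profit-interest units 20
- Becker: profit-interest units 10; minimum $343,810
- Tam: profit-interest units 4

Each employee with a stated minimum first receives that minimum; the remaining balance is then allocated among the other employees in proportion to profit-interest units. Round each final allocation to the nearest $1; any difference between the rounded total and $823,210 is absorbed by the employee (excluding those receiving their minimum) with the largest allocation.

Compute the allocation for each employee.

Minimums first: Becker $343,810. Balance $479,400.
Balance split over remaining profit-interest units 24: Ibarra 399,500.00 → $399,500; Tam 79,900.00 → $79,900.

Ibarra: $399,500 · Becker: $343,810 · Tam: $79,900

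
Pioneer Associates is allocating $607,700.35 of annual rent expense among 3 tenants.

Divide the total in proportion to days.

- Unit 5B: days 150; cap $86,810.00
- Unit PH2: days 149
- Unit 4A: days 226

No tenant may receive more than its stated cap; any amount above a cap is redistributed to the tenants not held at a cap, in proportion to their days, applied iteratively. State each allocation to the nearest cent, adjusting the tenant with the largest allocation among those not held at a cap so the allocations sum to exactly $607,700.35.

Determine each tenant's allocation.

Unit 5B: $86,810.00 · Unit PH2: $206,967.10 · Unit 4A: $313,923.25

Combined days = 525.
Proportional shares (ignoring caps): Unit 5B 173,628.6714; Unit PH2 172,471.1470; Unit 4A 261,600.5316.
Cap binds for Unit 5B ($86,810.00); balance $520,890.35 reallocated over remaining days 375.
Shares after redistribution: Unit PH2 206,967.0991 → $206,967.10; Unit 4A 313,923.2509 → $313,923.25.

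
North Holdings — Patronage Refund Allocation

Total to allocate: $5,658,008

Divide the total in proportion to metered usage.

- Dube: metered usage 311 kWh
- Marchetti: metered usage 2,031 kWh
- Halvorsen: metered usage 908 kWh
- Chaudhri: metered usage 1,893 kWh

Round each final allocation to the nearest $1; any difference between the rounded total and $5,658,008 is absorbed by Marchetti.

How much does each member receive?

Combined metered usage = 5,143.
Proportional shares: Dube 311/5,143 × $5,658,008 = 342,142.81; Marchetti 2,031/5,143 × $5,658,008 = 2,234,379.59; Halvorsen 908/5,143 × $5,658,008 = 998,925.00; Chaudhri 1,893/5,143 × $5,658,008 = 2,082,560.60.
At nearest $1: Dube $342,143; Marchetti $2,234,380; Halvorsen $998,925; Chaudhri $2,082,561. Sum = $5,658,009.
Difference $5,658,008 − $5,658,009 = −$1 applied to Marchetti: Marchetti becomes $2,234,379.

Dube: $342,143 · Marchetti: $2,234,379 · Halvorsen: $998,925 · Chaudhri: $2,082,561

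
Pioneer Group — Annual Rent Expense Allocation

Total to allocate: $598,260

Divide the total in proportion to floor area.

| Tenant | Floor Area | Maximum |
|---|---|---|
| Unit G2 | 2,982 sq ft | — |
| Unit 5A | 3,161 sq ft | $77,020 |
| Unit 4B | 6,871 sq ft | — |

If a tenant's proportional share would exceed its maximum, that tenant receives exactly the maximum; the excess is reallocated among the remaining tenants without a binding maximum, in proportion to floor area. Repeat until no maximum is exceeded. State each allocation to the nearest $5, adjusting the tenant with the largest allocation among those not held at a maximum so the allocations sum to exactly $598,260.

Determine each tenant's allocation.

Sum of floor area: 13,014.
Pro-rata shares before constraints: Unit G2 137,084.01; Unit 5A 145,312.73; Unit 4B 315,863.26.
Held at cap: Unit 5A ($77,020); remaining pool $521,240 reallocated over remaining floor area 9,853.
Shares after redistribution: Unit G2 157,752.73 → $157,755; Unit 4B 363,487.27 → $363,485.

Unit G2: $157,755; Unit 5A: $77,020; Unit 4B: $363,485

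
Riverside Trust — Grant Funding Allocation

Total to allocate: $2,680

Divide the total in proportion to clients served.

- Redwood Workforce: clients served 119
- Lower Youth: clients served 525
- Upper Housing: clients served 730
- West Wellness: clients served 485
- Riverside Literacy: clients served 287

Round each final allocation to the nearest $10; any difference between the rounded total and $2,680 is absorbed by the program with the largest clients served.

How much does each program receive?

Redwood Workforce: $150 · Lower Youth: $660 · Upper Housing: $900 · West Wellness: $610 · Riverside Literacy: $360

Clients served total: 2,146.
Raw shares: Redwood Workforce 119/2,146 × $2,680 = 148.61; Lower Youth 525/2,146 × $2,680 = 655.64; Upper Housing 730/2,146 × $2,680 = 911.65; West Wellness 485/2,146 × $2,680 = 605.68; Riverside Literacy 287/2,146 × $2,680 = 358.42.
Rounded to nearest $10: Redwood Workforce $150; Lower Youth $660; Upper Housing $910; West Wellness $610; Riverside Literacy $360. Sum = $2,690.
Difference $2,680 − $2,690 = −$10 applied to largest clients served (Upper Housing): Upper Housing becomes $900.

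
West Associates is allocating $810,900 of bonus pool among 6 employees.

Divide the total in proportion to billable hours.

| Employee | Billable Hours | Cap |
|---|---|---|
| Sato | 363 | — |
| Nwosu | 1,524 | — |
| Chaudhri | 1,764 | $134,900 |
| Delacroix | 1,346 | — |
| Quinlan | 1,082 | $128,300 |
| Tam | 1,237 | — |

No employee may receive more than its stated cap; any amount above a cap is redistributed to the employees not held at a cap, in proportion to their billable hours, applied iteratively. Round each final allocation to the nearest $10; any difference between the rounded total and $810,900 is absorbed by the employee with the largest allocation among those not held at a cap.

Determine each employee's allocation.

Combined billable hours = 7,316.
Unconstrained shares: Sato 40,234.65; Nwosu 168,919.03; Chaudhri 195,520.45; Delacroix 149,189.64; Quinlan 119,928.08; Tam 137,108.16.
Held at cap: Chaudhri ($134,900); balance $676,000 reallocated over remaining billable hours 5,552.
Held at cap: Quinlan ($128,300); balance $547,700 reallocated over remaining billable hours 4,470.
Redistributed shares: Sato 44,477.65 → $44,480; Nwosu 186,732.62 → $186,730; Delacroix 164,922.64 → $164,920; Tam 151,567.09 → $151,570.

Sato: $44,480 | Nwosu: $186,730 | Chaudhri: $134,900 | Delacroix: $164,920 | Quinlan: $128,300 | Tam: $151,570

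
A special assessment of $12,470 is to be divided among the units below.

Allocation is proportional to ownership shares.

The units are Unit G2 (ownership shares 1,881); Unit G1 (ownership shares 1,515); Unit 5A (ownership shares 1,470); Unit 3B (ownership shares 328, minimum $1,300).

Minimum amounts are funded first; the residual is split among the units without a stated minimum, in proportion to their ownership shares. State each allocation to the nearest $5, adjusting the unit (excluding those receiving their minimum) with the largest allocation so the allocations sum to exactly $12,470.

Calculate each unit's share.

Unit G2: $4,315 · Unit G1: $3,480 · Unit 5A: $3,375 · Unit 3B: $1,300

Guaranteed amounts: Unit 3B $1,300. Remaining pool $11,170.
Remaining pool split over remaining ownership shares 4,866: Unit G2 4,317.87 → $4,320; Unit G1 3,477.71 → $3,480; Unit 5A 3,374.41 → $3,375.
Rounding difference −$5 applied to Unit G2 → $4,315.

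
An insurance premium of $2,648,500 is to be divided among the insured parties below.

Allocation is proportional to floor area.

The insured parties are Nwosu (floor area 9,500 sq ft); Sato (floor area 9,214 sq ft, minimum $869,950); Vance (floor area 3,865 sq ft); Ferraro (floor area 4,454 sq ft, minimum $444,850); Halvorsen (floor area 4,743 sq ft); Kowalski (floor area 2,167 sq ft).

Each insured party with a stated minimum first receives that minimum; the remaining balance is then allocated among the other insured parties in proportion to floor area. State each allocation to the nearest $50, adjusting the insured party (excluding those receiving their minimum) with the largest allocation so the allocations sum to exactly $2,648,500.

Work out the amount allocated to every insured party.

Minimums first: Sato $869,950; Ferraro $444,850. Residual $1,333,700.
Residual split over remaining floor area 20,275: Nwosu 624,914.92 → $624,900; Vance 254,241.70 → $254,250; Halvorsen 311,997.00 → $312,000; Kowalski 142,546.38 → $142,550.

Nwosu: $624,900; Sato: $869,950; Vance: $254,250; Ferraro: $444,850; Halvorsen: $312,000; Kowalski: $142,550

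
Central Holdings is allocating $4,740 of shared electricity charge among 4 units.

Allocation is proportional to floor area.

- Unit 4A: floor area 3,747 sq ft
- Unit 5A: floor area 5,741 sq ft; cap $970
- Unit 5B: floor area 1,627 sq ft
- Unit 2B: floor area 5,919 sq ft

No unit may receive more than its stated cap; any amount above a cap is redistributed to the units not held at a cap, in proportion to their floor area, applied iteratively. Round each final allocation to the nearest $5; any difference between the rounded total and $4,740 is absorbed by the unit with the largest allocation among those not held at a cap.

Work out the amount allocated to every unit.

Sum of floor area: 17,034.
Pro-rata shares before constraints: Unit 4A 1,042.67; Unit 5A 1,597.53; Unit 5B 452.74; Unit 2B 1,647.06.
Held at cap: Unit 5A ($970); residual $3,770 reallocated over remaining floor area 11,293.
Redistributed shares: Unit 4A 1,250.88 → $1,250; Unit 5B 543.15 → $545; Unit 2B 1,975.97 → $1,975.

Unit 4A: $1,250 · Unit 5A: $970 · Unit 5B: $545 · Unit 2B: $1,975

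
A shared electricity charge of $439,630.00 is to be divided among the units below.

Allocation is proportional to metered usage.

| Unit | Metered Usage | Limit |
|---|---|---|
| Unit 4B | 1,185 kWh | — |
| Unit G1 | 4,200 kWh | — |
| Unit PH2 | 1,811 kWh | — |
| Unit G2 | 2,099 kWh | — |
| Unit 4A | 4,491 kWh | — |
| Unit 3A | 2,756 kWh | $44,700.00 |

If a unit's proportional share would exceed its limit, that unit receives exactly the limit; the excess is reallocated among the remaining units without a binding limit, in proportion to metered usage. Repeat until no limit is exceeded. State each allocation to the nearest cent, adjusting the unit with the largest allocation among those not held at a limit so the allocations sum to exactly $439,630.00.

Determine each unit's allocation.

Total metered usage = 16,542.
Unconstrained shares: Unit 4B 31,493.2626; Unit G1 111,621.6902; Unit PH2 48,130.2098; Unit G2 55,784.2685; Unit 4A 119,355.4788; Unit 3A 73,245.0901.
Cap binds for Unit 3A ($44,700.00); residual $394,930.00 reallocated over remaining metered usage 13,786.
Redistributed shares: Unit 4B 33,946.9063 → $33,946.91; Unit G1 120,318.1488 → $120,318.15; Unit PH2 51,880.0399 → $51,880.04; Unit G2 60,130.4272 → $60,130.43; Unit 4A 128,654.4777 → $128,654.48.
Rounding difference −$0.01 applied to Unit 4A → $128,654.47.

Unit 4B: $33,946.91; Unit G1: $120,318.15; Unit PH2: $51,880.04; Unit G2: $60,130.43; Unit 4A: $128,654.47; Unit 3A: $44,700.00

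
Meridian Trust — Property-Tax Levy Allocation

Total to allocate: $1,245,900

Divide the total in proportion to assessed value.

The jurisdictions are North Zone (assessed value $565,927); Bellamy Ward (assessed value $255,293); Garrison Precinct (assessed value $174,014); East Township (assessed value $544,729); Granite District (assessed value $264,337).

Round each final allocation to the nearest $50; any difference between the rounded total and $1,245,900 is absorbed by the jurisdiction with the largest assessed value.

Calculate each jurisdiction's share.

North Zone: $390,750 · Bellamy Ward: $176,300 · Garrison Precinct: $120,150 · East Township: $376,150 · Granite District: $182,550

Total assessed value = 1,804,300.
Pro-rata amounts: North Zone 565,927/1,804,300 × $1,245,900 = 390,782.27; Bellamy Ward 255,293/1,804,300 × $1,245,900 = 176,284.18; Garrison Precinct 174,014/1,804,300 × $1,245,900 = 120,159.64; East Township 544,729/1,804,300 × $1,245,900 = 376,144.69; Granite District 264,337/1,804,300 × $1,245,900 = 182,529.22.
After rounding ($50): North Zone $390,800; Bellamy Ward $176,300; Garrison Precinct $120,150; East Township $376,150; Granite District $182,550. Sum = $1,245,950.
Difference $1,245,900 − $1,245,950 = −$50 applied to largest assessed value (North Zone): North Zone becomes $390,750.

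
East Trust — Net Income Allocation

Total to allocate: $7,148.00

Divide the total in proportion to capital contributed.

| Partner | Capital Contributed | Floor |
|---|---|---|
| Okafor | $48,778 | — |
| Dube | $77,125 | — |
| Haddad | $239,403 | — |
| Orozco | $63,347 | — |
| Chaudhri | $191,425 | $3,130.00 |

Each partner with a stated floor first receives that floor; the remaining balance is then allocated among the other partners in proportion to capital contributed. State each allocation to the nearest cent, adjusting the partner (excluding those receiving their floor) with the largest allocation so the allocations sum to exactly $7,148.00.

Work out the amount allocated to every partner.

Okafor: $457.22 | Dube: $722.93 | Haddad: $2,244.06 | Orozco: $593.79 | Chaudhri: $3,130.00

Fund the minimums — Chaudhri $3,130.00. Balance $4,018.00.
Balance split over remaining capital contributed 428,653: Okafor 457.2230 → $457.22; Dube 722.93498 → $722.93; Haddad 2,244.0558 → $2,244.06; Orozco 593.7862 → $593.79.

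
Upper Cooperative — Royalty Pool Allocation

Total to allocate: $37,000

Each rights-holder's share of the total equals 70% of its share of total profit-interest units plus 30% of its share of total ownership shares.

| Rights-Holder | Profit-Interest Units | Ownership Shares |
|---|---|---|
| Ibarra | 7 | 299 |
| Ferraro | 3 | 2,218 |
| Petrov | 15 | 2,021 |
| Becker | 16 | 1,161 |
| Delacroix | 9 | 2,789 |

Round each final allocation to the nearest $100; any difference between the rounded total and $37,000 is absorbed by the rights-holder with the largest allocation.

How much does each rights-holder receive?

Ibarra: $4,000; Ferraro: $4,500; Petrov: $10,400; Becker: $9,800; Delacroix: $8,300

Totals — profit-interest units 50, ownership shares 8,488.
Blended shares (70% profit-interest units + 30% ownership shares): Ibarra 0.1086; Ferraro 0.1204; Petrov 0.2814; Becker 0.2650; Delacroix 0.2246.
Pro-rata amounts: Ibarra 4,017.01; Ferraro 4,454.54; Petrov 10,412.92; Becker 9,806.27; Delacroix 8,309.25.
After rounding ($100): Ibarra $4,000; Ferraro $4,500; Petrov $10,400; Becker $9,800; Delacroix $8,300. Sum = $37,000.
No rounding difference to absorb.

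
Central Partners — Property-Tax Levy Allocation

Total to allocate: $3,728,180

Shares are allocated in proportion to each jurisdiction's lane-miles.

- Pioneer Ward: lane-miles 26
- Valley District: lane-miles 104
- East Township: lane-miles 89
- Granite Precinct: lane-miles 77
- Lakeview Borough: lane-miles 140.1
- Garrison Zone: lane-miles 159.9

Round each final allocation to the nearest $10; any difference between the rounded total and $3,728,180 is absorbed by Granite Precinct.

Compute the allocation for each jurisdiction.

Sum of lane-miles: 596.
Pro-rata amounts: Pioneer Ward 26/596 × $3,728,180 = 162,638.72; Valley District 104/596 × $3,728,180 = 650,554.90; East Township 89/596 × $3,728,180 = 556,724.87; Granite Precinct 77/596 × $3,728,180 = 481,660.84; Lakeview Borough 140.1/596 × $3,728,180 = 876,372.51; Garrison Zone 159.9/596 × $3,728,180 = 1,000,228.16.
After rounding ($10): Pioneer Ward $162,640; Valley District $650,550; East Township $556,720; Granite Precinct $481,660; Lakeview Borough $876,370; Garrison Zone $1,000,230. Sum = $3,728,170.
Difference $3,728,180 − $3,728,170 = +$10 applied to Granite Precinct: Granite Precinct becomes $481,670.

Pioneer Ward: $162,640; Valley District: $650,550; East Township: $556,720; Granite Precinct: $481,670; Lakeview Borough: $876,370; Garrison Zone: $1,000,230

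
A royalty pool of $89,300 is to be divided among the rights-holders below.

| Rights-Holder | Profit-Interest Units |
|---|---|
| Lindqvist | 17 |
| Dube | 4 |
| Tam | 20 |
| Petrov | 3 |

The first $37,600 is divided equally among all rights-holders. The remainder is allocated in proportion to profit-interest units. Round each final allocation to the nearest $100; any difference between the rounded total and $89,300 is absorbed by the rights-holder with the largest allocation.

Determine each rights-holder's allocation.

Equal tier: $37,600 ÷ 4 = $9,400 apiece.
Remainder $51,700 by profit-interest units (total 44): Lindqvist 19,975.00 → $20,000; Dube 4,700.00 → $4,700; Tam 23,500.00 → $23,500; Petrov 3,525.00 → $3,500.
Totals: Lindqvist $9,400 + $20,000 = $29,400; Dube $9,400 + $4,700 = $14,100; Tam $9,400 + $23,500 = $32,900; Petrov $9,400 + $3,500 = $12,900.

Lindqvist: $29,400 · Dube: $14,100 · Tam: $32,900 · Petrov: $12,900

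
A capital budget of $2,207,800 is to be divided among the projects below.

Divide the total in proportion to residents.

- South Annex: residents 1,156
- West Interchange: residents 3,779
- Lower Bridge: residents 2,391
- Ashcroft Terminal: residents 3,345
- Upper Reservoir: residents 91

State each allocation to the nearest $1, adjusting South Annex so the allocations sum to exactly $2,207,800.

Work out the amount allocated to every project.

Total residents = 10,762.
Raw shares: South Annex 1,156/10,762 × $2,207,800 = 237,150.79; West Interchange 3,779/10,762 × $2,207,800 = 775,253.32; Lower Bridge 2,391/10,762 × $2,207,800 = 490,508.25; Ashcroft Terminal 3,345/10,762 × $2,207,800 = 686,219.20; Upper Reservoir 91/10,762 × $2,207,800 = 18,668.44.
Rounded to nearest $1: South Annex $237,151; West Interchange $775,253; Lower Bridge $490,508; Ashcroft Terminal $686,219; Upper Reservoir $18,668. Sum = $2,207,799.
Difference $2,207,800 − $2,207,799 = +$1 applied to South Annex: South Annex becomes $237,152.

South Annex: $237,152 · West Interchange: $775,253 · Lower Bridge: $490,508 · Ashcroft Terminal: $686,219 · Upper Reservoir: $18,668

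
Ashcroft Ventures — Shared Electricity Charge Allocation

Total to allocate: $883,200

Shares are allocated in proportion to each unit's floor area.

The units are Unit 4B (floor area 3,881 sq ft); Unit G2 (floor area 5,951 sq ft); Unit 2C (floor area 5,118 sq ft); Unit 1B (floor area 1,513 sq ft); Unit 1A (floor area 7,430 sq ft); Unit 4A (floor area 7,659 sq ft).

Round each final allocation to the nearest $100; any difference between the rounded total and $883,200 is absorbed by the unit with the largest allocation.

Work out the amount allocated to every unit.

Total floor area = 31,552.
Proportional shares: Unit 4B 3,881/31,552 × $883,200 = 108,636.51; Unit G2 5,951/31,552 × $883,200 = 166,579.72; Unit 2C 5,118/31,552 × $883,200 = 143,262.47; Unit 1B 1,513/31,552 × $883,200 = 42,351.72; Unit 1A 7,430/31,552 × $883,200 = 207,979.72; Unit 4A 7,659/31,552 × $883,200 = 214,389.86.
At nearest $100: Unit 4B $108,600; Unit G2 $166,600; Unit 2C $143,300; Unit 1B $42,400; Unit 1A $208,000; Unit 4A $214,400. Sum = $883,300.
Difference $883,200 − $883,300 = −$100 applied to largest allocation (Unit 4A): Unit 4A becomes $214,300.

Unit 4B: $108,600 · Unit G2: $166,600 · Unit 2C: $143,300 · Unit 1B: $42,400 · Unit 1A: $208,000 · Unit 4A: $214,300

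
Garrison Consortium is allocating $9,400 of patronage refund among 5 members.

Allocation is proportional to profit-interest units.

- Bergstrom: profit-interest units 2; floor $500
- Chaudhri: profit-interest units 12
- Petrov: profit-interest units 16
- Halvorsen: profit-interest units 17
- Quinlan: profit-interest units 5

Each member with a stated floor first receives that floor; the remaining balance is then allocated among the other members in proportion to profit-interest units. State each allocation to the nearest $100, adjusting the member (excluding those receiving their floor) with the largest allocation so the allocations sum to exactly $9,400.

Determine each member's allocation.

Minimums first: Bergstrom $500. Residual $8,900.
Residual split over remaining profit-interest units 50: Chaudhri 2,136.00 → $2,100; Petrov 2,848.00 → $2,800; Halvorsen 3,026.00 → $3,000; Quinlan 890.00 → $900.
Rounding difference +$100 applied to Halvorsen → $3,100.

Bergstrom: $500 | Chaudhri: $2,100 | Petrov: $2,800 | Halvorsen: $3,100 | Quinlan: $900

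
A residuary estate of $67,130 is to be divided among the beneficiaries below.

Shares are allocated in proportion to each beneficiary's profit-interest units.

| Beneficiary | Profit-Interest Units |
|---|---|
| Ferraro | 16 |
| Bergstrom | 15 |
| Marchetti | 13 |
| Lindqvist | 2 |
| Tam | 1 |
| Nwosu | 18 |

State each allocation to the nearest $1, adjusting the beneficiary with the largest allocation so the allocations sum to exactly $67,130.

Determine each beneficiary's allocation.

Ferraro: $16,524; Bergstrom: $15,492; Marchetti: $13,426; Lindqvist: $2,066; Tam: $1,033; Nwosu: $18,589

Sum of profit-interest units: 65.
Unrounded shares: Ferraro 16/65 × $67,130 = 16,524.31; Bergstrom 15/65 × $67,130 = 15,491.54; Marchetti 13/65 × $67,130 = 13,426.00; Lindqvist 2/65 × $67,130 = 2,065.54; Tam 1/65 × $67,130 = 1,032.77; Nwosu 18/65 × $67,130 = 18,589.85.
After rounding ($1): Ferraro $16,524; Bergstrom $15,492; Marchetti $13,426; Lindqvist $2,066; Tam $1,033; Nwosu $18,590. Sum = $67,131.
Difference $67,130 − $67,131 = −$1 applied to largest allocation (Nwosu): Nwosu becomes $18,589.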